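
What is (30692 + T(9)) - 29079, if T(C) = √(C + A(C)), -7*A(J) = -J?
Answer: 1613 + 6*√14/7 ≈ 1616.2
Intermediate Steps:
A(J) = J/7 (A(J) = -(-1)*J/7 = J/7)
T(C) = 2*√14*√C/7 (T(C) = √(C + C/7) = √(8*C/7) = 2*√14*√C/7)
(30692 + T(9)) - 29079 = (30692 + 2*√14*√9/7) - 29079 = (30692 + (2/7)*√14*3) - 29079 = (30692 + 6*√14/7) - 29079 = 1613 + 6*√14/7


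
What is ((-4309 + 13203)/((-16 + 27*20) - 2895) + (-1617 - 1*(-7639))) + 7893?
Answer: 32983571/2371 ≈ 13911.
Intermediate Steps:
((-4309 + 13203)/((-16 + 27*20) - 2895) + (-1617 - 1*(-7639))) + 7893 = (8894/((-16 + 540) - 2895) + (-1617 + 7639)) + 7893 = (8894/(524 - 2895) + 6022) + 7893 = (8894/(-2371) + 6022) + 7893 = (8894*(-1/2371) + 6022) + 7893 = (-8894/2371 + 6022) + 7893 = 14269268/2371 + 7893 = 32983571/2371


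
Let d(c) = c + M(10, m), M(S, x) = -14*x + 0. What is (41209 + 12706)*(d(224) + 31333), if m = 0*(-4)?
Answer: 1701395655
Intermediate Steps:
m = 0
M(S, x) = -14*x
d(c) = c (d(c) = c - 14*0 = c + 0 = c)
(41209 + 12706)*(d(224) + 31333) = (41209 + 12706)*(224 + 31333) = 53915*31557 = 1701395655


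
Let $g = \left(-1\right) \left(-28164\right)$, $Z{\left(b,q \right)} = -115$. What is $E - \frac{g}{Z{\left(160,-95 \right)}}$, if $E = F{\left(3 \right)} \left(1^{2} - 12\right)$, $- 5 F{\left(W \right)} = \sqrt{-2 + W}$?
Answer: $\frac{28417}{115} \approx 247.1$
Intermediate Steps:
$F{\left(W \right)} = - \frac{\sqrt{-2 + W}}{5}$
$E = \frac{11}{5}$ ($E = - \frac{\sqrt{-2 + 3}}{5} \left(1^{2} - 12\right) = - \frac{\sqrt{1}}{5} \left(1 - 12\right) = \left(- \frac{1}{5}\right) 1 \left(-11\right) = \left(- \frac{1}{5}\right) \left(-11\right) = \frac{11}{5} \approx 2.2$)
$g = 28164$
$E - \frac{g}{Z{\left(160,-95 \right)}} = \frac{11}{5} - \frac{28164}{-115} = \frac{11}{5} - 28164 \left(- \frac{1}{115}\right) = \frac{11}{5} - - \frac{28164}{115} = \frac{11}{5} + \frac{28164}{115} = \frac{28417}{115}$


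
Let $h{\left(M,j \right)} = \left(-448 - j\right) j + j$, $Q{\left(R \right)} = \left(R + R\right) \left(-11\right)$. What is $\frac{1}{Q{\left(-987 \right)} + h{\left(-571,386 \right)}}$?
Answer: $- \frac{1}{299824} \approx -3.3353 \cdot 10^{-6}$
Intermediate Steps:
$Q{\left(R \right)} = - 22 R$ ($Q{\left(R \right)} = 2 R \left(-11\right) = - 22 R$)
$h{\left(M,j \right)} = j + j \left(-448 - j\right)$ ($h{\left(M,j \right)} = j \left(-448 - j\right) + j = j + j \left(-448 - j\right)$)
$\frac{1}{Q{\left(-987 \right)} + h{\left(-571,386 \right)}} = \frac{1}{\left(-22\right) \left(-987\right) - 386 \left(447 + 386\right)} = \frac{1}{21714 - 386 \cdot 833} = \frac{1}{21714 - 321538} = \frac{1}{-299824} = - \frac{1}{299824}$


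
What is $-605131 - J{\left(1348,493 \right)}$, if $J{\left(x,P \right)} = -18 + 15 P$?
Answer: $-612508$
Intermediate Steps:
$-605131 - J{\left(1348,493 \right)} = -605131 - \left(-18 + 15 \cdot 493\right) = -605131 - \left(-18 + 7395\right) = -605131 - 7377 = -612508$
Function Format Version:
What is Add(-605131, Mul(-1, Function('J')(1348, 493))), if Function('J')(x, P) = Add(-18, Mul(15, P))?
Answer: -612508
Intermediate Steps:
Add(-605131, Mul(-1, Function('J')(1348, 493))) = Add(-605131, Mul(-1, Add(-18, Mul(15, 493)))) = Add(-605131, Mul(-1, Add(-18, 7395))) = Add(-605131, Mul(-1, 7377)) = Add(-605131, -7377) = -612508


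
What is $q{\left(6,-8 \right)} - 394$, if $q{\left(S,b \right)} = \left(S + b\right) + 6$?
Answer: $-390$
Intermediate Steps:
$q{\left(S,b \right)} = 6 + S + b$
$q{\left(6,-8 \right)} - 394 = \left(6 + 6 - 8\right) - 394 = 4 - 394 = -390$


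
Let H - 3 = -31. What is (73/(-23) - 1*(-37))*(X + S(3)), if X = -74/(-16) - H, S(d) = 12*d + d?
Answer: 222897/92 ≈ 2422.8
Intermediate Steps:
H = -28 (H = 3 - 31 = -28)
S(d) = 13*d
X = 261/8 (X = -74/(-16) - 1*(-28) = -74*(-1/16) + 28 = 37/8 + 28 = 261/8 ≈ 32.625)
(73/(-23) - 1*(-37))*(X + S(3)) = (73/(-23) - 1*(-37))*(261/8 + 13*3) = (73*(-1/23) + 37)*(261/8 + 39) = (-73/23 + 37)*(573/8) = (778/23)*(573/8) = 222897/92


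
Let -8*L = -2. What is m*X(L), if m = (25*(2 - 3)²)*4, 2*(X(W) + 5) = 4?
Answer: -300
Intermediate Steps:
L = ¼ (L = -⅛*(-2) = ¼ ≈ 0.25000)
X(W) = -3 (X(W) = -5 + (½)*4 = -5 + 2 = -3)
m = 100 (m = (25*(-1)²)*4 = (25*1)*4 = 25*4 = 100)
m*X(L) = 100*(-3) = -300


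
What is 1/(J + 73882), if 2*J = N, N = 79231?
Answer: 2/226995 ≈ 8.8108e-6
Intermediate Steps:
J = 79231/2 (J = (1/2)*79231 = 79231/2 ≈ 39616.)
1/(J + 73882) = 1/(79231/2 + 73882) = 1/(226995/2) = 2/226995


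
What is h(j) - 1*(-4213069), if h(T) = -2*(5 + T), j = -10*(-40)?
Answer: 4212259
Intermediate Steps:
j = 400
h(T) = -10 - 2*T
h(j) - 1*(-4213069) = (-10 - 2*400) - 1*(-4213069) = (-10 - 800) + 4213069 = -810 + 4213069 = 4212259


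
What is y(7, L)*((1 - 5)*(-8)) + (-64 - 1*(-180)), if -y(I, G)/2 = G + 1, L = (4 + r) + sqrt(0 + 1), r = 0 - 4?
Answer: -12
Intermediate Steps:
r = -4
L = 1 (L = (4 - 4) + sqrt(0 + 1) = 0 + sqrt(1) = 0 + 1 = 1)
y(I, G) = -2 - 2*G (y(I, G) = -2*(G + 1) = -2*(1 + G) = -2 - 2*G)
y(7, L)*((1 - 5)*(-8)) + (-64 - 1*(-180)) = (-2 - 2*1)*((1 - 5)*(-8)) + (-64 - 1*(-180)) = (-2 - 2)*(-4*(-8)) + (-64 + 180) = -4*32 + 116 = -128 + 116 = -12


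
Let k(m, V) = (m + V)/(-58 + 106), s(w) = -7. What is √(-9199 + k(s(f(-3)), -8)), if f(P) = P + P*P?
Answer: I*√147189/4 ≈ 95.913*I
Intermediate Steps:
f(P) = P + P²
k(m, V) = V/48 + m/48 (k(m, V) = (V + m)/48 = (V + m)*(1/48) = V/48 + m/48)
√(-9199 + k(s(f(-3)), -8)) = √(-9199 + ((1/48)*(-8) + (1/48)*(-7))) = √(-9199 + (-⅙ - 7/48)) = √(-9199 - 5/16) = √(-147189/16) = I*√147189/4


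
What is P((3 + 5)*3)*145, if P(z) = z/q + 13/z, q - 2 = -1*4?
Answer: -39875/24 ≈ -1661.5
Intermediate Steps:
q = -2 (q = 2 - 1*4 = 2 - 4 = -2)
P(z) = 13/z - z/2 (P(z) = z/(-2) + 13/z = z*(-½) + 13/z = -z/2 + 13/z = 13/z - z/2)
P((3 + 5)*3)*145 = (13/(((3 + 5)*3)) - (3 + 5)*3/2)*145 = (13/((8*3)) - 4*3)*145 = (13/24 - ½*24)*145 = (13*(1/24) - 12)*145 = (13/24 - 12)*145 = -275/24*145 = -39875/24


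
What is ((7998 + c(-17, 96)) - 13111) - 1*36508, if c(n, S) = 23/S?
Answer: -3995593/96 ≈ -41621.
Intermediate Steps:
((7998 + c(-17, 96)) - 13111) - 1*36508 = ((7998 + 23/96) - 13111) - 1*36508 = ((7998 + 23*(1/96)) - 13111) - 36508 = ((7998 + 23/96) - 13111) - 36508 = (767831/96 - 13111) - 36508 = -490825/96 - 36508 = -3995593/96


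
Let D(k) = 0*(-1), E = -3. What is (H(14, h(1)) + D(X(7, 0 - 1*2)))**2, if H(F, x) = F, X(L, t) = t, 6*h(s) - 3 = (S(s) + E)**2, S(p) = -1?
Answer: 196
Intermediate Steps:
h(s) = 19/6 (h(s) = 1/2 + (-1 - 3)**2/6 = 1/2 + (1/6)*(-4)**2 = 1/2 + (1/6)*16 = 1/2 + 8/3 = 19/6)
D(k) = 0
(H(14, h(1)) + D(X(7, 0 - 1*2)))**2 = (14 + 0)**2 = 14**2 = 196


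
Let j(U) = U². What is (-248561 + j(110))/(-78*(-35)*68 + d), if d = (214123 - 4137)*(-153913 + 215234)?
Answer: -236461/12876737146 ≈ -1.8363e-5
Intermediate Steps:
d = 12876551506 (d = 209986*61321 = 12876551506)
(-248561 + j(110))/(-78*(-35)*68 + d) = (-248561 + 110²)/(-78*(-35)*68 + 12876551506) = (-248561 + 12100)/(2730*68 + 12876551506) = -236461/(185640 + 12876551506) = -236461/12876737146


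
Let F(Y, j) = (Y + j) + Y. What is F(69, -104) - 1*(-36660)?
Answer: 36694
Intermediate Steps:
F(Y, j) = j + 2*Y
F(69, -104) - 1*(-36660) = (-104 + 2*69) - 1*(-36660) = (-104 + 138) + 36660 = 34 + 36660 = 36694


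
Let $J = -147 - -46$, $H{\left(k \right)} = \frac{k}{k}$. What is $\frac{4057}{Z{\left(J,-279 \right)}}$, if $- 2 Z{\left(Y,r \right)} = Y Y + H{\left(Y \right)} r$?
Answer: $- \frac{4057}{4961} \approx -0.81778$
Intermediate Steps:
$H{\left(k \right)} = 1$
$J = -101$ ($J = -147 + 46 = -101$)
$Z{\left(Y,r \right)} = - \frac{r}{2} - \frac{Y^{2}}{2}$ ($Z{\left(Y,r \right)} = - \frac{Y Y + 1 r}{2} = - \frac{Y^{2} + r}{2} = - \frac{r + Y^{2}}{2} = - \frac{r}{2} - \frac{Y^{2}}{2}$)
$\frac{4057}{Z{\left(J,-279 \right)}} = \frac{4057}{\left(- \frac{1}{2}\right) \left(-279\right) - \frac{\left(-101\right)^{2}}{2}} = \frac{4057}{\frac{279}{2} - \frac{10201}{2}} = \frac{4057}{-4961} = 4057 \left(- \frac{1}{4961}\right) = - \frac{4057}{4961}$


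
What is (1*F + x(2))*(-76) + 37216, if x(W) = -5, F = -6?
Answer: 38052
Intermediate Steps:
(1*F + x(2))*(-76) + 37216 = (1*(-6) - 5)*(-76) + 37216 = (-6 - 5)*(-76) + 37216 = -11*(-76) + 37216 = 836 + 37216 = 38052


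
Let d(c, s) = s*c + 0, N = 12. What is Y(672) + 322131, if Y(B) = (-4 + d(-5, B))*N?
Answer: 281763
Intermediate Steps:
d(c, s) = c*s (d(c, s) = c*s + 0 = c*s)
Y(B) = -48 - 60*B (Y(B) = (-4 - 5*B)*12 = -48 - 60*B)
Y(672) + 322131 = (-48 - 60*672) + 322131 = (-48 - 40320) + 322131 = -40368 + 322131 = 281763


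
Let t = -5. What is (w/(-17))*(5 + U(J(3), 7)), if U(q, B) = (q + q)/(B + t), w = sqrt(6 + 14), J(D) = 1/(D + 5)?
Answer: -41*sqrt(5)/68 ≈ -1.3482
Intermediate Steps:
J(D) = 1/(5 + D)
w = 2*sqrt(5) (w = sqrt(20) = 2*sqrt(5) ≈ 4.4721)
U(q, B) = 2*q/(-5 + B) (U(q, B) = (q + q)/(B - 5) = (2*q)/(-5 + B) = 2*q/(-5 + B))
(w/(-17))*(5 + U(J(3), 7)) = ((2*sqrt(5))/(-17))*(5 + 2/((5 + 3)*(-5 + 7))) = ((2*sqrt(5))*(-1/17))*(5 + 2/(8*2)) = (-2*sqrt(5)/17)*(5 + 2*(1/8)*(1/2)) = (-2*sqrt(5)/17)*(5 + 1/8) = -2*sqrt(5)/17*(41/8) = -41*sqrt(5)/68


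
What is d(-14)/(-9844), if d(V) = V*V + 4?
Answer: -50/2461 ≈ -0.020317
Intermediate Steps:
d(V) = 4 + V² (d(V) = V² + 4 = 4 + V²)
d(-14)/(-9844) = (4 + (-14)²)/(-9844) = (4 + 196)*(-1/9844) = 200*(-1/9844) = -50/2461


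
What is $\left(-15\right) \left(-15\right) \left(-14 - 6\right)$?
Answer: $-4500$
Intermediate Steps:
$\left(-15\right) \left(-15\right) \left(-14 - 6\right) = 225 \left(-20\right) = -4500$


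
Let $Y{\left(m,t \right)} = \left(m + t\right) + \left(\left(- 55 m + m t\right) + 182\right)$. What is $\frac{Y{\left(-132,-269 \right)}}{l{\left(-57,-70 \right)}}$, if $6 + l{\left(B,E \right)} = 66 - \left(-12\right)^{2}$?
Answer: $- \frac{14183}{28} \approx -506.54$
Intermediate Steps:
$l{\left(B,E \right)} = -84$ ($l{\left(B,E \right)} = -6 + \left(66 - \left(-12\right)^{2}\right) = -6 + \left(66 - 144\right) = -6 - 78 = -84$)
$Y{\left(m,t \right)} = 182 + t - 54 m + m t$ ($Y{\left(m,t \right)} = \left(m + t\right) + \left(182 - 55 m + m t\right) = 182 + t - 54 m + m t$)
$\frac{Y{\left(-132,-269 \right)}}{l{\left(-57,-70 \right)}} = \frac{182 - 269 - -7128 - -35508}{-84} = \left(182 - 269 + 7128 + 35508\right) \left(- \frac{1}{84}\right) = 42549 \left(- \frac{1}{84}\right) = - \frac{14183}{28}$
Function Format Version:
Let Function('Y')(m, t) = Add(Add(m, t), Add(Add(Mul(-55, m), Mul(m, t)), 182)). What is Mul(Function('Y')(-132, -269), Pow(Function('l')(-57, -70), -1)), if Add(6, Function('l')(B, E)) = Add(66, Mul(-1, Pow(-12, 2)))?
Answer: Rational(-14183, 28) ≈ -506.54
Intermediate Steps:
Function('l')(B, E) = -84 (Function('l')(B, E) = Add(-6, Add(66, Mul(-1, Pow(-12, 2)))) = Add(-6, Add(66, Mul(-1, 144))) = Add(-6, Add(66, -144)) = Add(-6, -78) = -84)
Function('Y')(m, t) = Add(182, t, Mul(-54, m), Mul(m, t)) (Function('Y')(m, t) = Add(Add(m, t), Add(182, Mul(-55, m), Mul(m, t))) = Add(182, t, Mul(-54, m), Mul(m, t)))
Mul(Function('Y')(-132, -269), Pow(Function('l')(-57, -70), -1)) = Mul(Add(182, -269, Mul(-54, -132), Mul(-132, -269)), Pow(-84, -1)) = Mul(Add(182, -269, 7128, 35508), Rational(-1, 84)) = Mul(42549, Rational(-1, 84)) = Rational(-14183, 28)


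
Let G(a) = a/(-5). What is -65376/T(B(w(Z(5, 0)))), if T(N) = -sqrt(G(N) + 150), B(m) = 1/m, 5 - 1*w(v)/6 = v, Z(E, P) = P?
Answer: 326880*sqrt(134994)/22499 ≈ 5338.0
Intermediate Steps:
w(v) = 30 - 6*v
G(a) = -a/5 (G(a) = a*(-1/5) = -a/5)
T(N) = -sqrt(150 - N/5) (T(N) = -sqrt(-N/5 + 150) = -sqrt(150 - N/5))
-65376/T(B(w(Z(5, 0)))) = -65376*(-5/sqrt(3750 - 5/(30 - 6*0))) = -65376*(-5/sqrt(3750 - 5/(30 + 0))) = -65376*(-5/sqrt(3750 - 5/30)) = -65376*(-5/sqrt(3750 - 5*1/30)) = -65376*(-5/sqrt(3750 - 1/6)) = -65376*(-5*sqrt(134994)/22499) = -(-326880)*sqrt(134994)/22499 = 326880*sqrt(134994)/22499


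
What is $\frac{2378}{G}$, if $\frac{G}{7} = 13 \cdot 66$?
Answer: $\frac{1189}{3003} \approx 0.39594$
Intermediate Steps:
$G = 6006$ ($G = 7 \cdot 13 \cdot 66 = 7 \cdot 858 = 6006$)
$\frac{2378}{G} = \frac{2378}{6006} = 2378 \cdot \frac{1}{6006} = \frac{1189}{3003}$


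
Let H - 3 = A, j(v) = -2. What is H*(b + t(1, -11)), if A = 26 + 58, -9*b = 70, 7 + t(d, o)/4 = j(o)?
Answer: -11426/3 ≈ -3808.7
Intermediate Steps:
t(d, o) = -36 (t(d, o) = -28 + 4*(-2) = -28 - 8 = -36)
b = -70/9 (b = -⅑*70 = -70/9 ≈ -7.7778)
A = 84
H = 87 (H = 3 + 84 = 87)
H*(b + t(1, -11)) = 87*(-70/9 - 36) = 87*(-394/9) = -11426/3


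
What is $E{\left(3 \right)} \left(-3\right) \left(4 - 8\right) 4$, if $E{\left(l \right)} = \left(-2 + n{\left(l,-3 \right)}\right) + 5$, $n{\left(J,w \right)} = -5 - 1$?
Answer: $-144$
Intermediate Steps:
$n{\left(J,w \right)} = -6$
$E{\left(l \right)} = -3$ ($E{\left(l \right)} = \left(-2 - 6\right) + 5 = -8 + 5 = -3$)
$E{\left(3 \right)} \left(-3\right) \left(4 - 8\right) 4 = \left(-3\right) \left(-3\right) \left(4 - 8\right) 4 = 9 \left(4 - 8\right) 4 = 9 \left(\left(-4\right) 4\right) = 9 \left(-16\right) = -144$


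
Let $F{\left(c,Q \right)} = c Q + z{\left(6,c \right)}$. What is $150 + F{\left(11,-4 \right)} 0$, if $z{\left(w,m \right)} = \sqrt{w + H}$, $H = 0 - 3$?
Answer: $150$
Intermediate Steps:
$H = -3$ ($H = 0 - 3 = -3$)
$z{\left(w,m \right)} = \sqrt{-3 + w}$ ($z{\left(w,m \right)} = \sqrt{w - 3} = \sqrt{-3 + w}$)
$F{\left(c,Q \right)} = \sqrt{3} + Q c$ ($F{\left(c,Q \right)} = c Q + \sqrt{-3 + 6} = Q c + \sqrt{3} = \sqrt{3} + Q c$)
$150 + F{\left(11,-4 \right)} 0 = 150 + \left(\sqrt{3} - 44\right) 0 = 150 + \left(-44 + \sqrt{3}\right) 0 = 150 + 0 = 150$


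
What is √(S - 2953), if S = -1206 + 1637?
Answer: I*√2522 ≈ 50.22*I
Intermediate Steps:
S = 431
√(S - 2953) = √(431 - 2953) = √(-2522) = I*√2522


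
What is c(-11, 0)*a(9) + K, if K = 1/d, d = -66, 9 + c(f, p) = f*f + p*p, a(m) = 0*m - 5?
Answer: -36961/66 ≈ -560.02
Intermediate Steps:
a(m) = -5 (a(m) = 0 - 5 = -5)
c(f, p) = -9 + f² + p² (c(f, p) = -9 + (f*f + p*p) = -9 + (f² + p²) = -9 + f² + p²)
K = -1/66 (K = 1/(-66) = -1/66 ≈ -0.015152)
c(-11, 0)*a(9) + K = (-9 + (-11)² + 0²)*(-5) - 1/66 = (-9 + 121 + 0)*(-5) - 1/66 = 112*(-5) - 1/66 = -560 - 1/66 = -36961/66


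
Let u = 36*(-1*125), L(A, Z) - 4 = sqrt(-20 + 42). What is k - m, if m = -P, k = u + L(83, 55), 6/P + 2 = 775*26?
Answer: -15097567/3358 + sqrt(22) ≈ -4491.3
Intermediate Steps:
P = 1/3358 (P = 6/(-2 + 775*26) = 6/(-2 + 20150) = 6/20148 = 6*(1/20148) = 1/3358 ≈ 0.00029780)
L(A, Z) = 4 + sqrt(22) (L(A, Z) = 4 + sqrt(-20 + 42) = 4 + sqrt(22))
u = -4500 (u = 36*(-125) = -4500)
k = -4496 + sqrt(22) (k = -4500 + (4 + sqrt(22)) = -4496 + sqrt(22) ≈ -4491.3)
m = -1/3358 (m = -1*1/3358 = -1/3358 ≈ -0.00029780)
k - m = (-4496 + sqrt(22)) - 1*(-1/3358) = (-4496 + sqrt(22)) + 1/3358 = -15097567/3358 + sqrt(22)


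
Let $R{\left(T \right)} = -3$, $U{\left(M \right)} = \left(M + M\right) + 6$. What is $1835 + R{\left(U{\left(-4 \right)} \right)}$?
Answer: $1832$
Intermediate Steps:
$U{\left(M \right)} = 6 + 2 M$ ($U{\left(M \right)} = 2 M + 6 = 6 + 2 M$)
$1835 + R{\left(U{\left(-4 \right)} \right)} = 1835 - 3 = 1832$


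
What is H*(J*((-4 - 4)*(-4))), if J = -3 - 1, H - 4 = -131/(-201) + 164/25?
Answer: -7211392/5025 ≈ -1435.1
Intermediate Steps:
H = 56339/5025 (H = 4 + (-131/(-201) + 164/25) = 4 + (-131*(-1/201) + 164*(1/25)) = 4 + (131/201 + 164/25) = 4 + 36239/5025 = 56339/5025 ≈ 11.212)
J = -4
H*(J*((-4 - 4)*(-4))) = 56339*(-4*(-4 - 4)*(-4))/5025 = 56339*(-(-32)*(-4))/5025 = 56339*(-4*32)/5025 = (56339/5025)*(-128) = -7211392/5025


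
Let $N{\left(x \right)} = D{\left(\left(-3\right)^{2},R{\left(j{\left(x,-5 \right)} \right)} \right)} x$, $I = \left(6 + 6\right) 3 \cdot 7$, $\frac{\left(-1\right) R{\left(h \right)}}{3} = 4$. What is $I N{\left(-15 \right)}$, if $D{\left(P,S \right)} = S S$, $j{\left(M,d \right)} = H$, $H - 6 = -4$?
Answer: $-544320$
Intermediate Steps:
$H = 2$ ($H = 6 - 4 = 2$)
$j{\left(M,d \right)} = 2$
$R{\left(h \right)} = -12$ ($R{\left(h \right)} = \left(-3\right) 4 = -12$)
$D{\left(P,S \right)} = S^{2}$
$I = 252$ ($I = 12 \cdot 3 \cdot 7 = 36 \cdot 7 = 252$)
$N{\left(x \right)} = 144 x$ ($N{\left(x \right)} = \left(-12\right)^{2} x = 144 x$)
$I N{\left(-15 \right)} = 252 \cdot 144 \left(-15\right) = 252 \left(-2160\right) = -544320$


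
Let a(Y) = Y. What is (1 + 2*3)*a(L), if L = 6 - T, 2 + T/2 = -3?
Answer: 112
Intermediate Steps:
T = -10 (T = -4 + 2*(-3) = -4 - 6 = -10)
L = 16 (L = 6 - 1*(-10) = 6 + 10 = 16)
(1 + 2*3)*a(L) = (1 + 2*3)*16 = (1 + 6)*16 = 7*16 = 112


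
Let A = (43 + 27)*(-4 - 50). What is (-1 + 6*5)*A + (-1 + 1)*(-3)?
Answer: -109620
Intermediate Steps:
A = -3780 (A = 70*(-54) = -3780)
(-1 + 6*5)*A + (-1 + 1)*(-3) = (-1 + 6*5)*(-3780) + (-1 + 1)*(-3) = (-1 + 30)*(-3780) + 0*(-3) = 29*(-3780) + 0 = -109620 + 0 = -109620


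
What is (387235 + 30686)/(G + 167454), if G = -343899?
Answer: -139307/58815 ≈ -2.3686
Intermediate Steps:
(387235 + 30686)/(G + 167454) = (387235 + 30686)/(-343899 + 167454) = 417921/(-176445) = 417921*(-1/176445) = -139307/58815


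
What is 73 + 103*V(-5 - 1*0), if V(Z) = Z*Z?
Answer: 2648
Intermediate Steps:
V(Z) = Z²
73 + 103*V(-5 - 1*0) = 73 + 103*(-5 - 1*0)² = 73 + 103*(-5 + 0)² = 73 + 103*(-5)² = 73 + 103*25 = 73 + 2575 = 2648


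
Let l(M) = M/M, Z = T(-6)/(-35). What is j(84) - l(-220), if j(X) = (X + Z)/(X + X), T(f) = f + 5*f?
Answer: -121/245 ≈ -0.49388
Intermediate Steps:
T(f) = 6*f
Z = 36/35 (Z = (6*(-6))/(-35) = -36*(-1/35) = 36/35 ≈ 1.0286)
l(M) = 1
j(X) = (36/35 + X)/(2*X) (j(X) = (X + 36/35)/(X + X) = (36/35 + X)/((2*X)) = (36/35 + X)*(1/(2*X)) = (36/35 + X)/(2*X))
j(84) - l(-220) = (1/70)*(36 + 35*84)/84 - 1*1 = (1/70)*(1/84)*(36 + 2940) - 1 = (1/70)*(1/84)*2976 - 1 = 124/245 - 1 = -121/245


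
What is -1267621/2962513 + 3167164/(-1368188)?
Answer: -2779277090970/1013318684111 ≈ -2.7427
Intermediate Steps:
-1267621/2962513 + 3167164/(-1368188) = -1267621*1/2962513 + 3167164*(-1/1368188) = -1267621/2962513 - 791791/342047 = -2779277090970/1013318684111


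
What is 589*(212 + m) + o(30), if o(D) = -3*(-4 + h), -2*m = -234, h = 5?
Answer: 193778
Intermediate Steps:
m = 117 (m = -½*(-234) = 117)
o(D) = -3 (o(D) = -3*(-4 + 5) = -3*1 = -3)
589*(212 + m) + o(30) = 589*(212 + 117) - 3 = 589*329 - 3 = 193781 - 3 = 193778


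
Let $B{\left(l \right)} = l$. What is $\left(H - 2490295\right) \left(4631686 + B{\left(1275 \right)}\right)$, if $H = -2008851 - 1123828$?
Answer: $-26051019246014$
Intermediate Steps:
$H = -3132679$
$\left(H - 2490295\right) \left(4631686 + B{\left(1275 \right)}\right) = \left(-3132679 - 2490295\right) \left(4631686 + 1275\right) = \left(-5622974\right) 4632961 = -26051019246014$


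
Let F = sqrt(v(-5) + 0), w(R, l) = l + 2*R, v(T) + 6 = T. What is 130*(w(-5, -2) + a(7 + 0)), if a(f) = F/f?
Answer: -1560 + 130*I*sqrt(11)/7 ≈ -1560.0 + 61.594*I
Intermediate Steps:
v(T) = -6 + T
F = I*sqrt(11) (F = sqrt((-6 - 5) + 0) = sqrt(-11 + 0) = sqrt(-11) = I*sqrt(11) ≈ 3.3166*I)
a(f) = I*sqrt(11)/f (a(f) = (I*sqrt(11))/f = I*sqrt(11)/f)
130*(w(-5, -2) + a(7 + 0)) = 130*((-2 + 2*(-5)) + I*sqrt(11)/(7 + 0)) = 130*((-2 - 10) + I*sqrt(11)/7) = 130*(-12 + I*sqrt(11)*(1/7)) = 130*(-12 + I*sqrt(11)/7) = -1560 + 130*I*sqrt(11)/7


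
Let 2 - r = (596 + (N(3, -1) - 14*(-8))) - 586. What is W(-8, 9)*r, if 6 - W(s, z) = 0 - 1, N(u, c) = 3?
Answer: -861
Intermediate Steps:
W(s, z) = 7 (W(s, z) = 6 - (0 - 1) = 6 - 1*(-1) = 6 + 1 = 7)
r = -123 (r = 2 - ((596 + (3 - 14*(-8))) - 586) = 2 - ((596 + (3 + 112)) - 586) = 2 - ((596 + 115) - 586) = 2 - (711 - 586) = 2 - 1*125 = 2 - 125 = -123)
W(-8, 9)*r = 7*(-123) = -861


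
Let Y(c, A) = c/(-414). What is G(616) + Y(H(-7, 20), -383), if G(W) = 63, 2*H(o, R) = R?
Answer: 13036/207 ≈ 62.976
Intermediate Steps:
H(o, R) = R/2
Y(c, A) = -c/414 (Y(c, A) = c*(-1/414) = -c/414)
G(616) + Y(H(-7, 20), -383) = 63 - 20/828 = 63 - 1/414*10 = 63 - 5/207 = 13036/207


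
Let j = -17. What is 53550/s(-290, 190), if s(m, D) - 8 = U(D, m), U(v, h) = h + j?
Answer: -53550/299 ≈ -179.10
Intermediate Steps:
U(v, h) = -17 + h (U(v, h) = h - 17 = -17 + h)
s(m, D) = -9 + m (s(m, D) = 8 + (-17 + m) = -9 + m)
53550/s(-290, 190) = 53550/(-9 - 290) = 53550/(-299) = 53550*(-1/299) = -53550/299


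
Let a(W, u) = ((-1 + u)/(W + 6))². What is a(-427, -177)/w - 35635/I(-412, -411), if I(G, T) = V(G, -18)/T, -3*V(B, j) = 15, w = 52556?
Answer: -6821424630154382/2328769499 ≈ -2.9292e+6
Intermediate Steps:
V(B, j) = -5 (V(B, j) = -⅓*15 = -5)
a(W, u) = (-1 + u)²/(6 + W)² (a(W, u) = ((-1 + u)/(6 + W))² = (-1 + u)²/(6 + W)²)
I(G, T) = -5/T
a(-427, -177)/w - 35635/I(-412, -411) = ((-1 - 177)²/(6 - 427)²)/52556 - 35635/((-5/(-411))) = ((-178)²/(-421)²)*(1/52556) - 35635/((-5*(-1/411))) = (31684*(1/177241))*(1/52556) - 35635/5/411 = (31684/177241)*(1/52556) - 35635*411/5 = 7921/2328769499 - 2929197 = -6821424630154382/2328769499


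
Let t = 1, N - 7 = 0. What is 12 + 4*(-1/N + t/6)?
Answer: 254/21 ≈ 12.095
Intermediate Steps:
N = 7 (N = 7 + 0 = 7)
12 + 4*(-1/N + t/6) = 12 + 4*(-1/7 + 1/6) = 12 + 4*(-1*⅐ + 1*(⅙)) = 12 + 4*(-⅐ + ⅙) = 12 + 4*(1/42) = 12 + 2/21 = 254/21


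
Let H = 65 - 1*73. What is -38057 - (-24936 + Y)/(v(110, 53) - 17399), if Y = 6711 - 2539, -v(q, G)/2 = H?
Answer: -661565595/17383 ≈ -38058.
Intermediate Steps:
H = -8 (H = 65 - 73 = -8)
v(q, G) = 16 (v(q, G) = -2*(-8) = 16)
Y = 4172
-38057 - (-24936 + Y)/(v(110, 53) - 17399) = -38057 - (-24936 + 4172)/(16 - 17399) = -38057 - (-20764)/(-17383) = -38057 - (-20764)*(-1)/17383 = -38057 - 1*20764/17383 = -38057 - 20764/17383 = -661565595/17383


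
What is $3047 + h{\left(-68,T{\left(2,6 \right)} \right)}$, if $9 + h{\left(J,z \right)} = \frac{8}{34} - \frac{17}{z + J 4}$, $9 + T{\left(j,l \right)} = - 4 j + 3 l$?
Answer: $\frac{13997439}{4607} \approx 3038.3$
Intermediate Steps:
$T{\left(j,l \right)} = -9 - 4 j + 3 l$ ($T{\left(j,l \right)} = -9 - \left(- 3 l + 4 j\right) = -9 - 4 j + 3 l$)
$h{\left(J,z \right)} = - \frac{149}{17} - \frac{17}{z + 4 J}$ ($h{\left(J,z \right)} = -9 + \left(\frac{8}{34} - \frac{17}{z + J 4}\right) = -9 + \left(8 \cdot \frac{1}{34} - \frac{17}{z + 4 J}\right) = -9 + \left(\frac{4}{17} - \frac{17}{z + 4 J}\right) = - \frac{149}{17} - \frac{17}{z + 4 J}$)
$3047 + h{\left(-68,T{\left(2,6 \right)} \right)} = 3047 + \frac{-289 - -40528 - 149 \left(-9 - 8 + 3 \cdot 6\right)}{17 \left(\left(-9 - 8 + 3 \cdot 6\right) + 4 \left(-68\right)\right)} = 3047 + \frac{-289 + 40528 - 149 \left(-9 - 8 + 18\right)}{17 \left(\left(-9 - 8 + 18\right) - 272\right)} = 3047 + \frac{-289 + 40528 - 149}{17 \left(1 - 272\right)} = 3047 + \frac{-289 + 40528 - 149}{17 \left(-271\right)} = 3047 + \frac{1}{17} \left(- \frac{1}{271}\right) 40090 = 3047 - \frac{40090}{4607} = \frac{13997439}{4607}$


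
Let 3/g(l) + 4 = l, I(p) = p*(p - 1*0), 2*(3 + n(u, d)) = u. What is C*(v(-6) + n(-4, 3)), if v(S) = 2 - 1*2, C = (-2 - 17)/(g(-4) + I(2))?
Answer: 760/29 ≈ 26.207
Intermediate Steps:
n(u, d) = -3 + u/2
I(p) = p² (I(p) = p*(p + 0) = p*p = p²)
g(l) = 3/(-4 + l)
C = -152/29 (C = (-2 - 17)/(3/(-4 - 4) + 2²) = -19/(3/(-8) + 4) = -19/(3*(-⅛) + 4) = -19/(-3/8 + 4) = -19/29/8 = -19*8/29 = -152/29 ≈ -5.2414)
v(S) = 0 (v(S) = 2 - 2 = 0)
C*(v(-6) + n(-4, 3)) = -152*(0 + (-3 + (½)*(-4)))/29 = -152*(0 + (-3 - 2))/29 = -152*(0 - 5)/29 = -152/29*(-5) = 760/29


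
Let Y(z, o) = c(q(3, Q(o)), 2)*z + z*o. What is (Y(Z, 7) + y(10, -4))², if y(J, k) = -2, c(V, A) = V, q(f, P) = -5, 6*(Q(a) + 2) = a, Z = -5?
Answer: 144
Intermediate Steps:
Q(a) = -2 + a/6
Y(z, o) = -5*z + o*z (Y(z, o) = -5*z + z*o = -5*z + o*z)
(Y(Z, 7) + y(10, -4))² = (-5*(-5 + 7) - 2)² = (-5*2 - 2)² = (-10 - 2)² = (-12)² = 144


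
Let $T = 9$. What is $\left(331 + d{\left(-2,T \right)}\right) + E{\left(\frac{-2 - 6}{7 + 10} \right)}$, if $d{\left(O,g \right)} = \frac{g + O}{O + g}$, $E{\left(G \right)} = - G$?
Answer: $\frac{5652}{17} \approx 332.47$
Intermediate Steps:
$d{\left(O,g \right)} = 1$ ($d{\left(O,g \right)} = \frac{O + g}{O + g} = 1$)
$\left(331 + d{\left(-2,T \right)}\right) + E{\left(\frac{-2 - 6}{7 + 10} \right)} = \left(331 + 1\right) - \frac{-2 - 6}{7 + 10} = 332 - - \frac{8}{17} = 332 + \frac{8}{17} = \frac{5652}{17}$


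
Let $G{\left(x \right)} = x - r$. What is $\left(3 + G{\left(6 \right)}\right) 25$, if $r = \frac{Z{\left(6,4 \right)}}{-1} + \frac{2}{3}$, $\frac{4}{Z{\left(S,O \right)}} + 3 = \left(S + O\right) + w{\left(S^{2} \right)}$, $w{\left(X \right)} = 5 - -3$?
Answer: $215$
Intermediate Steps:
$w{\left(X \right)} = 8$ ($w{\left(X \right)} = 5 + 3 = 8$)
$Z{\left(S,O \right)} = \frac{4}{5 + O + S}$ ($Z{\left(S,O \right)} = \frac{4}{-3 + \left(\left(S + O\right) + 8\right)} = \frac{4}{-3 + \left(\left(O + S\right) + 8\right)} = \frac{4}{-3 + \left(8 + O + S\right)} = \frac{4}{5 + O + S}$)
$r = \frac{2}{5}$ ($r = \frac{4 \frac{1}{5 + 4 + 6}}{-1} + \frac{2}{3} = \frac{4}{15} \left(-1\right) + 2 \cdot \frac{1}{3} = 4 \cdot \frac{1}{15} \left(-1\right) + \frac{2}{3} = \frac{4}{15} \left(-1\right) + \frac{2}{3} = - \frac{4}{15} + \frac{2}{3} = \frac{2}{5} \approx 0.4$)
$G{\left(x \right)} = - \frac{2}{5} + x$ ($G{\left(x \right)} = x - \frac{2}{5} = - \frac{2}{5} + x$)
$\left(3 + G{\left(6 \right)}\right) 25 = \left(3 + \left(- \frac{2}{5} + 6\right)\right) 25 = \left(3 + \frac{28}{5}\right) 25 = \frac{43}{5} \cdot 25 = 215$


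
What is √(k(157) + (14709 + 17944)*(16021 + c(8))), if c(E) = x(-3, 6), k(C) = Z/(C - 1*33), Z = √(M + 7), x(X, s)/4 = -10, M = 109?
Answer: √(2005905267492 + 62*√29)/62 ≈ 22844.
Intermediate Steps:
x(X, s) = -40 (x(X, s) = 4*(-10) = -40)
Z = 2*√29 (Z = √(109 + 7) = √116 = 2*√29 ≈ 10.770)
k(C) = 2*√29/(-33 + C) (k(C) = (2*√29)/(C - 1*33) = (2*√29)/(C - 33) = (2*√29)/(-33 + C) = 2*√29/(-33 + C))
c(E) = -40
√(k(157) + (14709 + 17944)*(16021 + c(8))) = √(2*√29/(-33 + 157) + (14709 + 17944)*(16021 - 40)) = √(2*√29/124 + 32653*15981) = √(2*√29*(1/124) + 521827593) = √(√29/62 + 521827593) = √(521827593 + √29/62)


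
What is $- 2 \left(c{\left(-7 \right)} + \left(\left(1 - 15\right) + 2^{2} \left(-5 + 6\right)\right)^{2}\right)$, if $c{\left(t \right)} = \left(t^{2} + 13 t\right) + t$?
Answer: $-102$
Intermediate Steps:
$c{\left(t \right)} = t^{2} + 14 t$
$- 2 \left(c{\left(-7 \right)} + \left(\left(1 - 15\right) + 2^{2} \left(-5 + 6\right)\right)^{2}\right) = - 2 \left(- 7 \left(14 - 7\right) + \left(\left(1 - 15\right) + 2^{2} \left(-5 + 6\right)\right)^{2}\right) = - 2 \left(\left(-7\right) 7 + \left(\left(1 - 15\right) + 4 \cdot 1\right)^{2}\right) = - 2 \left(-49 + \left(-14 + 4\right)^{2}\right) = - 2 \left(-49 + \left(-10\right)^{2}\right) = - 2 \left(-49 + 100\right) = \left(-2\right) 51 = -102$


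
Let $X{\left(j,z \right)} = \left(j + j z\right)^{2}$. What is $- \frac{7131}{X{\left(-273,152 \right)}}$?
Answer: $- \frac{2377}{581549787} \approx -4.0874 \cdot 10^{-6}$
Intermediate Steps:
$- \frac{7131}{X{\left(-273,152 \right)}} = - \frac{7131}{\left(-273\right)^{2} \left(1 + 152\right)^{2}} = - \frac{7131}{74529 \cdot 153^{2}} = - \frac{7131}{74529 \cdot 23409} = - \frac{7131}{1744649361} = \left(-7131\right) \frac{1}{1744649361} = - \frac{2377}{581549787}$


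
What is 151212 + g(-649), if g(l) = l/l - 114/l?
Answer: 98137351/649 ≈ 1.5121e+5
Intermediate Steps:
g(l) = 1 - 114/l
151212 + g(-649) = 151212 + (-114 - 649)/(-649) = 151212 - 1/649*(-763) = 151212 + 763/649 = 98137351/649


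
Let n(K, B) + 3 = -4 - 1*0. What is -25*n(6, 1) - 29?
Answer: 146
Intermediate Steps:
n(K, B) = -7 (n(K, B) = -3 + (-4 - 1*0) = -3 + (-4 + 0) = -3 - 4 = -7)
-25*n(6, 1) - 29 = -25*(-7) - 29 = 175 - 29 = 146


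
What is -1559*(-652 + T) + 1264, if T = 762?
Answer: -170226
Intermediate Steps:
-1559*(-652 + T) + 1264 = -1559*(-652 + 762) + 1264 = -1559*110 + 1264 = -171490 + 1264 = -170226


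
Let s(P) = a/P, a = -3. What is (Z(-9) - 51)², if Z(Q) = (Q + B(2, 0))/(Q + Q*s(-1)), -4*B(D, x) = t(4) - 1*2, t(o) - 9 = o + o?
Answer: 5909761/2304 ≈ 2565.0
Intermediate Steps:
s(P) = -3/P
t(o) = 9 + 2*o (t(o) = 9 + (o + o) = 9 + 2*o)
B(D, x) = -15/4 (B(D, x) = -((9 + 2*4) - 1*2)/4 = -((9 + 8) - 2)/4 = -(17 - 2)/4 = -¼*15 = -15/4)
Z(Q) = (-15/4 + Q)/(4*Q) (Z(Q) = (Q - 15/4)/(Q + Q*(-3/(-1))) = (-15/4 + Q)/(Q + Q*(-3*(-1))) = (-15/4 + Q)/(Q + Q*3) = (-15/4 + Q)/(Q + 3*Q) = (-15/4 + Q)/((4*Q)) = (-15/4 + Q)*(1/(4*Q)) = (-15/4 + Q)/(4*Q))
(Z(-9) - 51)² = ((1/16)*(-15 + 4*(-9))/(-9) - 51)² = ((1/16)*(-⅑)*(-15 - 36) - 51)² = ((1/16)*(-⅑)*(-51) - 51)² = (17/48 - 51)² = (-2431/48)² = 5909761/2304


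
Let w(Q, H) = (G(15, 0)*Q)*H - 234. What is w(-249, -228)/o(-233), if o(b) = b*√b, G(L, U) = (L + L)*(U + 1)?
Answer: 1702926*I*√233/54289 ≈ 478.81*I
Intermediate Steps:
G(L, U) = 2*L*(1 + U) (G(L, U) = (2*L)*(1 + U) = 2*L*(1 + U))
o(b) = b^(3/2)
w(Q, H) = -234 + 30*H*Q (w(Q, H) = ((2*15*(1 + 0))*Q)*H - 234 = ((2*15*1)*Q)*H - 234 = (30*Q)*H - 234 = 30*H*Q - 234 = -234 + 30*H*Q)
w(-249, -228)/o(-233) = (-234 + 30*(-228)*(-249))/((-233)^(3/2)) = (-234 + 1703160)/((-233*I*√233)) = 1702926*(I*√233/54289) = 1702926*I*√233/54289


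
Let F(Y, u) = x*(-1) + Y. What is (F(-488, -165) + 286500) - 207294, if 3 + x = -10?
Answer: 78731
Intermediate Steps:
x = -13 (x = -3 - 10 = -13)
F(Y, u) = 13 + Y (F(Y, u) = -13*(-1) + Y = 13 + Y)
(F(-488, -165) + 286500) - 207294 = ((13 - 488) + 286500) - 207294 = (-475 + 286500) - 207294 = 286025 - 207294 = 78731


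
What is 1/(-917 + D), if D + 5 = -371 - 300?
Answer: -1/1593 ≈ -0.00062775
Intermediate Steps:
D = -676 (D = -5 + (-371 - 300) = -5 - 671 = -676)
1/(-917 + D) = 1/(-917 - 676) = 1/(-1593) = -1/1593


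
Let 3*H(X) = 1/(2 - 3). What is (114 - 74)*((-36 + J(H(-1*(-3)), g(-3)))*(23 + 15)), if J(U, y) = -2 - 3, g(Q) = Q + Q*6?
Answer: -62320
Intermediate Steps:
g(Q) = 7*Q (g(Q) = Q + 6*Q = 7*Q)
H(X) = -⅓ (H(X) = 1/(3*(2 - 3)) = (⅓)/(-1) = (⅓)*(-1) = -⅓)
J(U, y) = -5
(114 - 74)*((-36 + J(H(-1*(-3)), g(-3)))*(23 + 15)) = (114 - 74)*((-36 - 5)*(23 + 15)) = 40*(-41*38) = 40*(-1558) = -62320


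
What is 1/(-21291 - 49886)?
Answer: -1/71177 ≈ -1.4049e-5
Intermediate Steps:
1/(-21291 - 49886) = 1/(-71177) = -1/71177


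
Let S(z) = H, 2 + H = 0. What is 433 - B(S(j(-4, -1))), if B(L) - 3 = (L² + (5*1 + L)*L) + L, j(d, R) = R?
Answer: 434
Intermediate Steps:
H = -2 (H = -2 + 0 = -2)
S(z) = -2
B(L) = 3 + L + L² + L*(5 + L) (B(L) = 3 + ((L² + (5*1 + L)*L) + L) = 3 + ((L² + (5 + L)*L) + L) = 3 + ((L² + L*(5 + L)) + L) = 3 + (L + L² + L*(5 + L)) = 3 + L + L² + L*(5 + L))
433 - B(S(j(-4, -1))) = 433 - (3 + 2*(-2)² + 6*(-2)) = 433 - (3 + 2*4 - 12) = 433 - (3 + 8 - 12) = 433 - 1*(-1) = 433 + 1 = 434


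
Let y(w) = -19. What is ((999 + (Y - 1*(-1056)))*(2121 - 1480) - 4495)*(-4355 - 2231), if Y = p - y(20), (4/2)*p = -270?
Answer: -8156128744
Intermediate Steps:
p = -135 (p = (½)*(-270) = -135)
Y = -116 (Y = -135 - 1*(-19) = -135 + 19 = -116)
((999 + (Y - 1*(-1056)))*(2121 - 1480) - 4495)*(-4355 - 2231) = ((999 + (-116 - 1*(-1056)))*(2121 - 1480) - 4495)*(-4355 - 2231) = ((999 + (-116 + 1056))*641 - 4495)*(-6586) = ((999 + 940)*641 - 4495)*(-6586) = (1939*641 - 4495)*(-6586) = (1242899 - 4495)*(-6586) = 1238404*(-6586) = -8156128744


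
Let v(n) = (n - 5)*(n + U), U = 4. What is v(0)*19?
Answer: -380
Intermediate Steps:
v(n) = (-5 + n)*(4 + n) (v(n) = (n - 5)*(n + 4) = (-5 + n)*(4 + n))
v(0)*19 = (-20 + 0² - 1*0)*19 = (-20 + 0 + 0)*19 = -20*19 = -380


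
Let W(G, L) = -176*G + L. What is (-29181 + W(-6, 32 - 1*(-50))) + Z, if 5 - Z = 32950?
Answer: -60988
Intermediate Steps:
Z = -32945 (Z = 5 - 1*32950 = 5 - 32950 = -32945)
W(G, L) = L - 176*G
(-29181 + W(-6, 32 - 1*(-50))) + Z = (-29181 + ((32 - 1*(-50)) - 176*(-6))) - 32945 = (-29181 + ((32 + 50) + 1056)) - 32945 = (-29181 + (82 + 1056)) - 32945 = (-29181 + 1138) - 32945 = -28043 - 32945 = -60988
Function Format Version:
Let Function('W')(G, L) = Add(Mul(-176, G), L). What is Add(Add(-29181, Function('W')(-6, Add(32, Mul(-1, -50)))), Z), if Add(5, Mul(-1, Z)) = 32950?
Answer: -60988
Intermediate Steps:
Z = -32945 (Z = Add(5, Mul(-1, 32950)) = Add(5, -32950) = -32945)
Function('W')(G, L) = Add(L, Mul(-176, G))
Add(Add(-29181, Function('W')(-6, Add(32, Mul(-1, -50)))), Z) = Add(Add(-29181, Add(Add(32, Mul(-1, -50)), Mul(-176, -6))), -32945) = Add(Add(-29181, Add(Add(32, 50), 1056)), -32945) = Add(Add(-29181, Add(82, 1056)), -32945) = Add(Add(-29181, 1138), -32945) = Add(-28043, -32945) = -60988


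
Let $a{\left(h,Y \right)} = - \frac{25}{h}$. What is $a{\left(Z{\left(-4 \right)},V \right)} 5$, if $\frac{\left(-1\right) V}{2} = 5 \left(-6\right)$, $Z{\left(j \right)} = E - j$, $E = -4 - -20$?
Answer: $- \frac{25}{4} \approx -6.25$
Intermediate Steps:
$E = 16$ ($E = -4 + 20 = 16$)
$Z{\left(j \right)} = 16 - j$
$V = 60$ ($V = - 2 \cdot 5 \left(-6\right) = \left(-2\right) \left(-30\right) = 60$)
$a{\left(Z{\left(-4 \right)},V \right)} 5 = - \frac{25}{16 - -4} \cdot 5 = - \frac{25}{16 + 4} \cdot 5 = - \frac{25}{20} \cdot 5 = \left(-25\right) \frac{1}{20} \cdot 5 = \left(- \frac{5}{4}\right) 5 = - \frac{25}{4}$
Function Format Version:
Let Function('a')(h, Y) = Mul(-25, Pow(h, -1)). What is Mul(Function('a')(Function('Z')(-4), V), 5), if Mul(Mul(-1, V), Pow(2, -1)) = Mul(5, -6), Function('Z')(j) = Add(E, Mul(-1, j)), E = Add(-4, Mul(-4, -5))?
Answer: Rational(-25, 4) ≈ -6.2500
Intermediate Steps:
E = 16 (E = Add(-4, 20) = 16)
Function('Z')(j) = Add(16, Mul(-1, j))
V = 60 (V = Mul(-2, Mul(5, -6)) = Mul(-2, -30) = 60)
Mul(Function('a')(Function('Z')(-4), V), 5) = Mul(Mul(-25, Pow(Add(16, Mul(-1, -4)), -1)), 5) = Mul(Mul(-25, Pow(Add(16, 4), -1)), 5) = Mul(Mul(-25, Pow(20, -1)), 5) = Mul(Mul(-25, Rational(1, 20)), 5) = Mul(Rational(-5, 4), 5) = Rational(-25, 4)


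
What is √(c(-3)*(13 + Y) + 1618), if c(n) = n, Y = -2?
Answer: √1585 ≈ 39.812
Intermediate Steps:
√(c(-3)*(13 + Y) + 1618) = √(-3*(13 - 2) + 1618) = √(-3*11 + 1618) = √(-33 + 1618) = √1585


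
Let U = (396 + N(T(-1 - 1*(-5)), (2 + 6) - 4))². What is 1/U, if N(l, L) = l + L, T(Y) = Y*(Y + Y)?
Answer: 1/186624 ≈ 5.3584e-6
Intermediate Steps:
T(Y) = 2*Y² (T(Y) = Y*(2*Y) = 2*Y²)
N(l, L) = L + l
U = 186624 (U = (396 + (((2 + 6) - 4) + 2*(-1 - 1*(-5))²))² = (396 + ((8 - 4) + 2*(-1 + 5)²))² = (396 + (4 + 2*4²))² = (396 + (4 + 2*16))² = (396 + (4 + 32))² = (396 + 36)² = 432² = 186624)
1/U = 1/186624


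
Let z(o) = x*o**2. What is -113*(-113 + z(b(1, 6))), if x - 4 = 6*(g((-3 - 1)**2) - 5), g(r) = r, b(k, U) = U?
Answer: -271991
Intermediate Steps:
x = 70 (x = 4 + 6*((-3 - 1)**2 - 5) = 4 + 6*((-4)**2 - 5) = 4 + 6*(16 - 5) = 4 + 6*11 = 4 + 66 = 70)
z(o) = 70*o**2
-113*(-113 + z(b(1, 6))) = -113*(-113 + 70*6**2) = -113*(-113 + 70*36) = -113*(-113 + 2520) = -113*2407 = -271991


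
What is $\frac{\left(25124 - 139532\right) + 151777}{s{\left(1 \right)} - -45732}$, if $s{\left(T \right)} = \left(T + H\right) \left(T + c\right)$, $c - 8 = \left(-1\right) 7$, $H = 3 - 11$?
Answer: $\frac{37369}{45718} \approx 0.81738$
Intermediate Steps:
$H = -8$ ($H = 3 - 11 = -8$)
$c = 1$ ($c = 8 - 7 = 1$)
$s{\left(T \right)} = \left(1 + T\right) \left(-8 + T\right)$ ($s{\left(T \right)} = \left(T - 8\right) \left(T + 1\right) = \left(-8 + T\right) \left(1 + T\right) = \left(1 + T\right) \left(-8 + T\right)$)
$\frac{\left(25124 - 139532\right) + 151777}{s{\left(1 \right)} - -45732} = \frac{\left(25124 - 139532\right) + 151777}{\left(-8 + 1^{2} - 7\right) - -45732} = \frac{-114408 + 151777}{\left(-8 + 1 - 7\right) + 45732} = \frac{37369}{-14 + 45732} = \frac{37369}{45718}$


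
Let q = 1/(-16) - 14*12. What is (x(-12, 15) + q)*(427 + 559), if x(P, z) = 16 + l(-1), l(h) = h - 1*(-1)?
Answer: -1199469/8 ≈ -1.4993e+5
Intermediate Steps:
l(h) = 1 + h (l(h) = h + 1 = 1 + h)
q = -2689/16 (q = -1/16 - 168 = -2689/16 ≈ -168.06)
x(P, z) = 16 (x(P, z) = 16 + (1 - 1) = 16 + 0 = 16)
(x(-12, 15) + q)*(427 + 559) = (16 - 2689/16)*(427 + 559) = -2433/16*986 = -1199469/8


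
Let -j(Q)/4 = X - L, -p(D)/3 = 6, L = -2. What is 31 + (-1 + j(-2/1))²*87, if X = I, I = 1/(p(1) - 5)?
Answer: 3601582/529 ≈ 6808.3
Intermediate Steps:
p(D) = -18 (p(D) = -3*6 = -18)
I = -1/23 (I = 1/(-18 - 5) = 1/(-23) = -1/23 ≈ -0.043478)
X = -1/23 ≈ -0.043478
j(Q) = -180/23 (j(Q) = -4*(-1/23 - 1*(-2)) = -4*(-1/23 + 2) = -4*45/23 = -180/23)
31 + (-1 + j(-2/1))²*87 = 31 + (-1 - 180/23)²*87 = 31 + (-203/23)²*87 = 31 + (41209/529)*87 = 31 + 3585183/529 = 3601582/529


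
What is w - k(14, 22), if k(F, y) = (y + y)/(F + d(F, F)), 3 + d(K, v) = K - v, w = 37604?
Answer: 37600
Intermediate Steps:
d(K, v) = -3 + K - v (d(K, v) = -3 + (K - v) = -3 + K - v)
k(F, y) = 2*y/(-3 + F) (k(F, y) = (y + y)/(F + (-3 + F - F)) = (2*y)/(F - 3) = (2*y)/(-3 + F) = 2*y/(-3 + F))
w - k(14, 22) = 37604 - 2*22/(-3 + 14) = 37604 - 2*22/11 = 37604 - 1*4 = 37604 - 4 = 37600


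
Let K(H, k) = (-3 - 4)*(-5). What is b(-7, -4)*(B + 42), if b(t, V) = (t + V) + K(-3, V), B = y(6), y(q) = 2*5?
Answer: 1248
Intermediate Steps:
K(H, k) = 35 (K(H, k) = -7*(-5) = 35)
y(q) = 10
B = 10
b(t, V) = 35 + V + t (b(t, V) = (t + V) + 35 = (V + t) + 35 = 35 + V + t)
b(-7, -4)*(B + 42) = (35 - 4 - 7)*(10 + 42) = 24*52 = 1248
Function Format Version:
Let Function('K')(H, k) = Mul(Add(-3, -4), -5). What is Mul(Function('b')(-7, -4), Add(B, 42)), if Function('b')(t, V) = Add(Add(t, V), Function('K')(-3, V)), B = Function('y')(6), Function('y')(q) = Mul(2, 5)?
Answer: 1248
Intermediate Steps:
Function('K')(H, k) = 35 (Function('K')(H, k) = Mul(-7, -5) = 35)
Function('y')(q) = 10
B = 10
Function('b')(t, V) = Add(35, V, t) (Function('b')(t, V) = Add(Add(t, V), 35) = Add(Add(V, t), 35) = Add(35, V, t))
Mul(Function('b')(-7, -4), Add(B, 42)) = Mul(Add(35, -4, -7), Add(10, 42)) = Mul(24, 52) = 1248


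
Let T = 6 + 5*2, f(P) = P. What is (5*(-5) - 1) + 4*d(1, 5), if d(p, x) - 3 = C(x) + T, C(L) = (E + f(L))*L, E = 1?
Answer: 170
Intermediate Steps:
T = 16 (T = 6 + 10 = 16)
C(L) = L*(1 + L) (C(L) = (1 + L)*L = L*(1 + L))
d(p, x) = 19 + x*(1 + x) (d(p, x) = 3 + (x*(1 + x) + 16) = 3 + (16 + x*(1 + x)) = 19 + x*(1 + x))
(5*(-5) - 1) + 4*d(1, 5) = (5*(-5) - 1) + 4*(19 + 5*(1 + 5)) = (-25 - 1) + 4*(19 + 5*6) = -26 + 4*(19 + 30) = -26 + 4*49 = -26 + 196 = 170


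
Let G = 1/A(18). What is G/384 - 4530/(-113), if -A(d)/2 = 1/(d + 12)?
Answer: 579275/14464 ≈ 40.049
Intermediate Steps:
A(d) = -2/(12 + d) (A(d) = -2/(d + 12) = -2/(12 + d))
G = -15 (G = 1/(-2/(12 + 18)) = 1/(-2/30) = 1/(-2*1/30) = 1/(-1/15) = -15)
G/384 - 4530/(-113) = -15/384 - 4530/(-113) = -15*1/384 - 4530*(-1/113) = -5/128 + 4530/113 = 579275/14464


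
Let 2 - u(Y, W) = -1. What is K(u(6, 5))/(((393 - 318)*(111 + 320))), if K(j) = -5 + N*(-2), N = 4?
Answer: -13/32325 ≈ -0.00040217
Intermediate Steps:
u(Y, W) = 3 (u(Y, W) = 2 - 1*(-1) = 2 + 1 = 3)
K(j) = -13 (K(j) = -5 + 4*(-2) = -5 - 8 = -13)
K(u(6, 5))/(((393 - 318)*(111 + 320))) = -13*1/((111 + 320)*(393 - 318)) = -13/(75*431) = -13/32325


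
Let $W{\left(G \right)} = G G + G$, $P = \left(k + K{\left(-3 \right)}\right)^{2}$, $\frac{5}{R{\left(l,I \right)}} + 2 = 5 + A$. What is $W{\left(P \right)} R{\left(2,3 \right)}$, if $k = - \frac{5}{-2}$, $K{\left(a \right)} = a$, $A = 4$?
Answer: $\frac{25}{112} \approx 0.22321$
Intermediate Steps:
$R{\left(l,I \right)} = \frac{5}{7}$ ($R{\left(l,I \right)} = \frac{5}{-2 + \left(5 + 4\right)} = \frac{5}{-2 + 9} = \frac{5}{7}$)
$k = \frac{5}{2}$ ($k = \left(-5\right) \left(- \frac{1}{2}\right) = \frac{5}{2} \approx 2.5$)
$P = \frac{1}{4}$ ($P = \left(\frac{5}{2} - 3\right)^{2} = \left(- \frac{1}{2}\right)^{2} = \frac{1}{4} \approx 0.25$)
$W{\left(G \right)} = G + G^{2}$ ($W{\left(G \right)} = G^{2} + G = G + G^{2}$)
$W{\left(P \right)} R{\left(2,3 \right)} = \frac{1 + \frac{1}{4}}{4} \cdot \frac{5}{7} = \frac{1}{4} \cdot \frac{5}{4} \cdot \frac{5}{7} = \frac{5}{16} \cdot \frac{5}{7} = \frac{25}{112}$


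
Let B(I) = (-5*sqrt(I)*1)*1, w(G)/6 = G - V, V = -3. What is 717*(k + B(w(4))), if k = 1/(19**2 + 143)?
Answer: 239/168 - 3585*sqrt(42) ≈ -23232.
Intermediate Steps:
k = 1/504 (k = 1/(361 + 143) = 1/504 ≈ 0.0019841)
w(G) = 18 + 6*G (w(G) = 6*(G - 1*(-3)) = 6*(G + 3) = 6*(3 + G) = 18 + 6*G)
B(I) = -5*sqrt(I) (B(I) = -5*sqrt(I)*1 = -5*sqrt(I))
717*(k + B(w(4))) = 717*(1/504 - 5*sqrt(18 + 6*4)) = 717*(1/504 - 5*sqrt(18 + 24)) = 717*(1/504 - 5*sqrt(42)) = 239/168 - 3585*sqrt(42)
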